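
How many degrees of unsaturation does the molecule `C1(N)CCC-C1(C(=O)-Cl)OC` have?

Molecular formula from the SMILES: C7H12ClNO2.
DoU = (2C + 2 + N − H − X)/2 = (2·7 + 2 + 1 − 12 − 1)/2 = 4/2 = 2.
(Structurally: 1 ring(s) + 1 π bond(s) = 2.)

2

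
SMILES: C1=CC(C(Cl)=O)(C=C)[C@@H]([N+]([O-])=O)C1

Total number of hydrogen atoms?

8

Hydrogens are implicit in SMILES; fill each atom to its normal valence:
  4 × C: 1 H each → 4
  2 × C: 2 H each → 4
  2 × C: no H
  2 × O: no H
  1 × Cl: no H
  1 × N (charge +1): no H
  1 × O (charge -1): no H
  Total hydrogens = 8.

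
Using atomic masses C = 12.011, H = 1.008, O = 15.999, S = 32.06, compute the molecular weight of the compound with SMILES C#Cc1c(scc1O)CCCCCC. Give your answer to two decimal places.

208.32

Molecular formula: C12H16OS.
M = 12×12.011 + 16×1.008 + 1×15.999 + 1×32.06 = 208.32 g/mol.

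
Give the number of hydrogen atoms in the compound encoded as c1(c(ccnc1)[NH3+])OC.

Hydrogens are implicit in SMILES; fill each atom to its normal valence:
  3 × C (aromatic): 1 H each → 3
  2 × C (aromatic): no H
  1 × C: 3 H
  1 × N (charge +1): 3 H
  1 × N (aromatic): no H
  1 × O: no H
  Total hydrogens = 9.

9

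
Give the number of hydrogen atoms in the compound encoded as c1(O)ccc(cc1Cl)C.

Hydrogens are implicit in SMILES; fill each atom to its normal valence:
  3 × C (aromatic): 1 H each → 3
  3 × C (aromatic): no H
  1 × C: 3 H
  1 × Cl: no H
  1 × O: 1 H
  Total hydrogens = 7.

7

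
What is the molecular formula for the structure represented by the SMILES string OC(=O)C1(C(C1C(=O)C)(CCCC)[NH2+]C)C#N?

C12H19N2O3+

Heavy atoms from the SMILES: 12 C, 2 N, 3 O.
Implicit hydrogens by atom environment:
  5 × C: no H
  3 × C: 3 H each → 9
  3 × C: 2 H each → 6
  2 × O: no H
  1 × C: 1 H
  1 × N (charge +1): 2 H
  1 × N: no H
  1 × O: 1 H
  Total hydrogens = 19.
Net charge +1.
Molecular formula: C12H19N2O3+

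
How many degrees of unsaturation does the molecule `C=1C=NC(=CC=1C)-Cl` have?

4

Molecular formula from the SMILES: C6H6ClN.
DoU = (2C + 2 + N − H − X)/2 = (2·6 + 2 + 1 − 6 − 1)/2 = 8/2 = 4.
(Structurally: 1 ring(s) + 3 π bond(s) = 4.)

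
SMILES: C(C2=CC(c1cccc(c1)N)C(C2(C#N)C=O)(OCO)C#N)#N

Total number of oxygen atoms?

The symbol for oxygen appears 3 times in the SMILES.

3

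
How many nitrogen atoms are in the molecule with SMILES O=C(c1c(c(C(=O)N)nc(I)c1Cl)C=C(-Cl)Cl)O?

The symbol for nitrogen appears 2 times in the SMILES.

2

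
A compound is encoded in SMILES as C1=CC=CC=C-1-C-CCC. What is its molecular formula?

Heavy atoms from the SMILES: 10 C.
Implicit hydrogens by atom environment:
  5 × C (aromatic): 1 H each → 5
  3 × C: 2 H each → 6
  1 × C: 3 H
  1 × C (aromatic): no H
  Total hydrogens = 14.
Molecular formula: C10H14

C10H14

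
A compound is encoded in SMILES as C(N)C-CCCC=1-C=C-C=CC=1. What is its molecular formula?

C11H17N

Heavy atoms from the SMILES: 11 C, 1 N.
Implicit hydrogens by atom environment:
  5 × C: 2 H each → 10
  5 × C (aromatic): 1 H each → 5
  1 × C (aromatic): no H
  1 × N: 2 H
  Total hydrogens = 17.
Molecular formula: C11H17N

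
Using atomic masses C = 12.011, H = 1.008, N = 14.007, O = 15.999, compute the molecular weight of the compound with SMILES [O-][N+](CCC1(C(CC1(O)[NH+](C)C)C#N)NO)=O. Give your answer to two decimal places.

245.26

Molecular formula: C9H17N4O4+.
M = 9×12.011 + 17×1.008 + 4×14.007 + 4×15.999 = 245.26 g/mol.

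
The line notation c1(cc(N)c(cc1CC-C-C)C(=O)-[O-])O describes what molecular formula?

C11H14NO3-

Heavy atoms from the SMILES: 11 C, 1 N, 3 O.
Implicit hydrogens by atom environment:
  4 × C (aromatic): no H
  3 × C: 2 H each → 6
  2 × C (aromatic): 1 H each → 2
  1 × C: 3 H
  1 × C: no H
  1 × N: 2 H
  1 × O: 1 H
  1 × O: no H
  1 × O (charge -1): no H
  Total hydrogens = 14.
Net charge -1.
Molecular formula: C11H14NO3-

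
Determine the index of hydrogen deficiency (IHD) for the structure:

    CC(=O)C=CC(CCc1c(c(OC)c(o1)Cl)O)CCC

Molecular formula from the SMILES: C15H21ClO4.
DoU = (2C + 2 + N − H − X)/2 = (2·15 + 2 + 0 − 21 − 1)/2 = 10/2 = 5.
(Structurally: 1 ring(s) + 4 π bond(s) = 5.)

5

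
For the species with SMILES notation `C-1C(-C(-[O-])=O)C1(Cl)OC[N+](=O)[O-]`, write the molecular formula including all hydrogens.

Heavy atoms from the SMILES: 5 C, 1 Cl, 1 N, 5 O.
Implicit hydrogens by atom environment:
  3 × O: no H
  2 × C: 2 H each → 4
  2 × C: no H
  2 × O (charge -1): no H
  1 × C: 1 H
  1 × Cl: no H
  1 × N (charge +1): no H
  Total hydrogens = 5.
Net charge -1.
Molecular formula: C5H5ClNO5-

C5H5ClNO5-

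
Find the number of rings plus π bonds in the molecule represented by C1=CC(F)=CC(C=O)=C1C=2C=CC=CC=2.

Molecular formula from the SMILES: C13H9FO.
DoU = (2C + 2 + N − H − X)/2 = (2·13 + 2 + 0 − 9 − 1)/2 = 18/2 = 9.
(Structurally: 2 ring(s) + 7 π bond(s) = 9.)

9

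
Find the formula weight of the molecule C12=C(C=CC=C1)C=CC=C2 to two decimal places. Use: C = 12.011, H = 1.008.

128.17

Molecular formula: C10H8.
M = 10×12.011 + 8×1.008 = 128.17 g/mol.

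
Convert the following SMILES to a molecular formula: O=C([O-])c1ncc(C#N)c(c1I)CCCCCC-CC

C15H18IN2O2-

Heavy atoms from the SMILES: 15 C, 1 I, 2 N, 2 O.
Implicit hydrogens by atom environment:
  7 × C: 2 H each → 14
  4 × C (aromatic): no H
  2 × C: no H
  1 × C: 3 H
  1 × C (aromatic): 1 H
  1 × I: no H
  1 × N (aromatic): no H
  1 × N: no H
  1 × O: no H
  1 × O (charge -1): no H
  Total hydrogens = 18.
Net charge -1.
Molecular formula: C15H18IN2O2-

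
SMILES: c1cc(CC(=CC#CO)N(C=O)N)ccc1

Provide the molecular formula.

C12H12N2O2

Heavy atoms from the SMILES: 12 C, 2 N, 2 O.
Implicit hydrogens by atom environment:
  5 × C (aromatic): 1 H each → 5
  3 × C: no H
  2 × C: 1 H each → 2
  1 × C: 2 H
  1 × C (aromatic): no H
  1 × N: 2 H
  1 × N: no H
  1 × O: 1 H
  1 × O: no H
  Total hydrogens = 12.
Molecular formula: C12H12N2O2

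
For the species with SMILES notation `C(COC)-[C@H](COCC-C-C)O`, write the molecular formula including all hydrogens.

C9H20O3

Heavy atoms from the SMILES: 9 C, 3 O.
Implicit hydrogens by atom environment:
  6 × C: 2 H each → 12
  2 × C: 3 H each → 6
  2 × O: no H
  1 × C: 1 H
  1 × O: 1 H
  Total hydrogens = 20.
Molecular formula: C9H20O3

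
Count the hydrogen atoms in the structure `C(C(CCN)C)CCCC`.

Hydrogens are implicit in SMILES; fill each atom to its normal valence:
  6 × C: 2 H each → 12
  2 × C: 3 H each → 6
  1 × C: 1 H
  1 × N: 2 H
  Total hydrogens = 21.

21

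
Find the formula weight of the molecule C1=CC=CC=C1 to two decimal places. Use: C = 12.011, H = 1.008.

Molecular formula: C6H6.
M = 6×12.011 + 6×1.008 = 78.11 g/mol.

78.11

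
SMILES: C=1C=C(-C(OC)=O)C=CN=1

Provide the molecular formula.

C7H7NO2

Heavy atoms from the SMILES: 7 C, 1 N, 2 O.
Implicit hydrogens by atom environment:
  4 × C (aromatic): 1 H each → 4
  2 × O: no H
  1 × C: 3 H
  1 × C (aromatic): no H
  1 × C: no H
  1 × N (aromatic): no H
  Total hydrogens = 7.
Molecular formula: C7H7NO2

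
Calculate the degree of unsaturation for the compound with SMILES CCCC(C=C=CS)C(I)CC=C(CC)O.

Molecular formula from the SMILES: C13H21IOS.
DoU = (2C + 2 + N − H − X)/2 = (2·13 + 2 + 0 − 21 − 1)/2 = 6/2 = 3.
(Structurally: 0 ring(s) + 3 π bond(s) = 3.)

3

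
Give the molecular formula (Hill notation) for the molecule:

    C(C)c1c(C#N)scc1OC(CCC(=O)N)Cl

Heavy atoms from the SMILES: 11 C, 1 Cl, 2 N, 2 O, 1 S.
Implicit hydrogens by atom environment:
  3 × C: 2 H each → 6
  3 × C (aromatic): no H
  2 × C: no H
  2 × O: no H
  1 × C: 3 H
  1 × C (aromatic): 1 H
  1 × C: 1 H
  1 × Cl: no H
  1 × N: 2 H
  1 × N: no H
  1 × S (aromatic): no H
  Total hydrogens = 13.
Molecular formula: C11H13ClN2O2S

C11H13ClN2O2S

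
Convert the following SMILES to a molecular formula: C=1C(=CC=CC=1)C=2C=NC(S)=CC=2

Heavy atoms from the SMILES: 11 C, 1 N, 1 S.
Implicit hydrogens by atom environment:
  8 × C (aromatic): 1 H each → 8
  3 × C (aromatic): no H
  1 × N (aromatic): no H
  1 × S: 1 H
  Total hydrogens = 9.
Molecular formula: C11H9NS

C11H9NS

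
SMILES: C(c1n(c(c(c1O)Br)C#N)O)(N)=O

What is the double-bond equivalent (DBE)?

6

Molecular formula from the SMILES: C6H4BrN3O3.
DoU = (2C + 2 + N − H − X)/2 = (2·6 + 2 + 3 − 4 − 1)/2 = 12/2 = 6.
(Structurally: 1 ring(s) + 5 π bond(s) = 6.)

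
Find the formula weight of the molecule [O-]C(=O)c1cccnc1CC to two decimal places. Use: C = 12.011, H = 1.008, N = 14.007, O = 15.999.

Molecular formula: C8H8NO2-.
M = 8×12.011 + 8×1.008 + 1×14.007 + 2×15.999 = 150.16 g/mol.

150.16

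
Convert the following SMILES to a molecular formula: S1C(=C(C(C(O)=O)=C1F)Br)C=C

Heavy atoms from the SMILES: 1 Br, 7 C, 1 F, 2 O, 1 S.
Implicit hydrogens by atom environment:
  4 × C (aromatic): no H
  1 × Br: no H
  1 × C: 2 H
  1 × C: 1 H
  1 × C: no H
  1 × F: no H
  1 × O: 1 H
  1 × O: no H
  1 × S (aromatic): no H
  Total hydrogens = 4.
Molecular formula: C7H4BrFO2S

C7H4BrFO2S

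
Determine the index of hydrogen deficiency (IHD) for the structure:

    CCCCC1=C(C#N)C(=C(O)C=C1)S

Molecular formula from the SMILES: C11H13NOS.
DoU = (2C + 2 + N − H − X)/2 = (2·11 + 2 + 1 − 13 − 0)/2 = 12/2 = 6.
(Structurally: 1 ring(s) + 5 π bond(s) = 6.)

6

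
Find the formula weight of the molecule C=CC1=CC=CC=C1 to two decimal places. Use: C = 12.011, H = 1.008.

Molecular formula: C8H8.
M = 8×12.011 + 8×1.008 = 104.15 g/mol.

104.15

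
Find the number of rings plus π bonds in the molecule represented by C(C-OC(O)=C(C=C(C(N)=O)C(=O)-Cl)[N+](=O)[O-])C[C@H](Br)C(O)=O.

Molecular formula from the SMILES: C11H12BrClN2O8.
DoU = (2C + 2 + N − H − X)/2 = (2·11 + 2 + 2 − 12 − 2)/2 = 12/2 = 6.
(Structurally: 0 ring(s) + 6 π bond(s) = 6.)

6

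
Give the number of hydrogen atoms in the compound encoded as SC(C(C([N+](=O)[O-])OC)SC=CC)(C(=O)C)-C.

Hydrogens are implicit in SMILES; fill each atom to its normal valence:
  4 × C: 3 H each → 12
  4 × C: 1 H each → 4
  3 × O: no H
  2 × C: no H
  1 × N (charge +1): no H
  1 × O (charge -1): no H
  1 × S: 1 H
  1 × S: no H
  Total hydrogens = 17.

17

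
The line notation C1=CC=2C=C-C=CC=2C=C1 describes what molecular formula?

C10H8

Heavy atoms from the SMILES: 10 C.
Implicit hydrogens by atom environment:
  8 × C (aromatic): 1 H each → 8
  2 × C (aromatic): no H
  Total hydrogens = 8.
Molecular formula: C10H8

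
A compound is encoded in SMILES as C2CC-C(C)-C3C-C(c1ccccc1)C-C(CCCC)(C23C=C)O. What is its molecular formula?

C23H34O

Heavy atoms from the SMILES: 23 C, 1 O.
Implicit hydrogens by atom environment:
  9 × C: 2 H each → 18
  5 × C (aromatic): 1 H each → 5
  4 × C: 1 H each → 4
  2 × C: 3 H each → 6
  2 × C: no H
  1 × C (aromatic): no H
  1 × O: 1 H
  Total hydrogens = 34.
Molecular formula: C23H34O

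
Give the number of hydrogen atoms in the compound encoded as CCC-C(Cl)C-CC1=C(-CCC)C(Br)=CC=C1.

22

Hydrogens are implicit in SMILES; fill each atom to its normal valence:
  6 × C: 2 H each → 12
  3 × C (aromatic): 1 H each → 3
  3 × C (aromatic): no H
  2 × C: 3 H each → 6
  1 × Br: no H
  1 × C: 1 H
  1 × Cl: no H
  Total hydrogens = 22.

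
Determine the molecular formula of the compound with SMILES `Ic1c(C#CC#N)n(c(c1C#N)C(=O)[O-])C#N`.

Heavy atoms from the SMILES: 10 C, 1 I, 4 N, 2 O.
Implicit hydrogens by atom environment:
  6 × C: no H
  4 × C (aromatic): no H
  3 × N: no H
  1 × I: no H
  1 × N (aromatic): no H
  1 × O: no H
  1 × O (charge -1): no H
  Total hydrogens = 0.
Net charge -1.
Molecular formula: C10IN4O2-

C10IN4O2-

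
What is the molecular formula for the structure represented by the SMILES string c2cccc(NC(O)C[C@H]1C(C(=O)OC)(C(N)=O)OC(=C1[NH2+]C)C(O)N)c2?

Heavy atoms from the SMILES: 17 C, 4 N, 6 O.
Implicit hydrogens by atom environment:
  5 × C (aromatic): 1 H each → 5
  5 × C: no H
  4 × O: no H
  3 × C: 1 H each → 3
  2 × C: 3 H each → 6
  2 × N: 2 H each → 4
  2 × O: 1 H each → 2
  1 × C: 2 H
  1 × C (aromatic): no H
  1 × N (charge +1): 2 H
  1 × N: 1 H
  Total hydrogens = 25.
Net charge +1.
Molecular formula: C17H25N4O6+

C17H25N4O6+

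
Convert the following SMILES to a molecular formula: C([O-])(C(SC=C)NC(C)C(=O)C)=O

C8H12NO3S-

Heavy atoms from the SMILES: 8 C, 1 N, 3 O, 1 S.
Implicit hydrogens by atom environment:
  3 × C: 1 H each → 3
  2 × C: 3 H each → 6
  2 × C: no H
  2 × O: no H
  1 × C: 2 H
  1 × N: 1 H
  1 × O (charge -1): no H
  1 × S: no H
  Total hydrogens = 12.
Net charge -1.
Molecular formula: C8H12NO3S-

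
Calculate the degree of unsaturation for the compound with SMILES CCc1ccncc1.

Molecular formula from the SMILES: C7H9N.
DoU = (2C + 2 + N − H − X)/2 = (2·7 + 2 + 1 − 9 − 0)/2 = 8/2 = 4.
(Structurally: 1 ring(s) + 3 π bond(s) = 4.)

4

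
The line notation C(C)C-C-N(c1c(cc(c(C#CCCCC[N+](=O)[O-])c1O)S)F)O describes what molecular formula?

C16H21FN2O4S

Heavy atoms from the SMILES: 16 C, 1 F, 2 N, 4 O, 1 S.
Implicit hydrogens by atom environment:
  7 × C: 2 H each → 14
  5 × C (aromatic): no H
  2 × C: no H
  2 × O: 1 H each → 2
  1 × C: 3 H
  1 × C (aromatic): 1 H
  1 × F: no H
  1 × N: no H
  1 × N (charge +1): no H
  1 × O: no H
  1 × O (charge -1): no H
  1 × S: 1 H
  Total hydrogens = 21.
Molecular formula: C16H21FN2O4S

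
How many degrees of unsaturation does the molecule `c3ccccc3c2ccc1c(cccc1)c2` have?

11

Molecular formula from the SMILES: C16H12.
DoU = (2C + 2 + N − H − X)/2 = (2·16 + 2 + 0 − 12 − 0)/2 = 22/2 = 11.
(Structurally: 3 ring(s) + 8 π bond(s) = 11.)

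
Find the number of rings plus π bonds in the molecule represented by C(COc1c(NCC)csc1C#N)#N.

Molecular formula from the SMILES: C9H9N3OS.
DoU = (2C + 2 + N − H − X)/2 = (2·9 + 2 + 3 − 9 − 0)/2 = 14/2 = 7.
(Structurally: 1 ring(s) + 6 π bond(s) = 7.)

7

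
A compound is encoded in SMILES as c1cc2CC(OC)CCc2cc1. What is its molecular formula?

Heavy atoms from the SMILES: 11 C, 1 O.
Implicit hydrogens by atom environment:
  4 × C (aromatic): 1 H each → 4
  3 × C: 2 H each → 6
  2 × C (aromatic): no H
  1 × C: 3 H
  1 × C: 1 H
  1 × O: no H
  Total hydrogens = 14.
Molecular formula: C11H14O

C11H14O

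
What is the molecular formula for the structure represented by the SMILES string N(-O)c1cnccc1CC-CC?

C9H14N2O

Heavy atoms from the SMILES: 9 C, 2 N, 1 O.
Implicit hydrogens by atom environment:
  3 × C: 2 H each → 6
  3 × C (aromatic): 1 H each → 3
  2 × C (aromatic): no H
  1 × C: 3 H
  1 × N: 1 H
  1 × N (aromatic): no H
  1 × O: 1 H
  Total hydrogens = 14.
Molecular formula: C9H14N2O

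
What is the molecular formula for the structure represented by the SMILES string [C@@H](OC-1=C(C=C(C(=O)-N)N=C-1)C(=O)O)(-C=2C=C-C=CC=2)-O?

Heavy atoms from the SMILES: 14 C, 2 N, 5 O.
Implicit hydrogens by atom environment:
  7 × C (aromatic): 1 H each → 7
  4 × C (aromatic): no H
  3 × O: no H
  2 × C: no H
  2 × O: 1 H each → 2
  1 × C: 1 H
  1 × N: 2 H
  1 × N (aromatic): no H
  Total hydrogens = 12.
Molecular formula: C14H12N2O5

C14H12N2O5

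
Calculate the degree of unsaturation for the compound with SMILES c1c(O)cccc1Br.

4

Molecular formula from the SMILES: C6H5BrO.
DoU = (2C + 2 + N − H − X)/2 = (2·6 + 2 + 0 − 5 − 1)/2 = 8/2 = 4.
(Structurally: 1 ring(s) + 3 π bond(s) = 4.)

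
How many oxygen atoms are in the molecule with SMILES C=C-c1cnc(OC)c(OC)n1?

The symbol for oxygen appears 2 times in the SMILES.

2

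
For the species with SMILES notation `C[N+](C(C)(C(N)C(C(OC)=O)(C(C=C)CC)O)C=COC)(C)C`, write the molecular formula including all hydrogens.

Heavy atoms from the SMILES: 17 C, 2 N, 4 O.
Implicit hydrogens by atom environment:
  7 × C: 3 H each → 21
  5 × C: 1 H each → 5
  3 × C: no H
  3 × O: no H
  2 × C: 2 H each → 4
  1 × N: 2 H
  1 × N (charge +1): no H
  1 × O: 1 H
  Total hydrogens = 33.
Net charge +1.
Molecular formula: C17H33N2O4+

C17H33N2O4+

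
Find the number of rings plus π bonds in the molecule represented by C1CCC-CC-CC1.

Molecular formula from the SMILES: C8H16.
DoU = (2C + 2 + N − H − X)/2 = (2·8 + 2 + 0 − 16 − 0)/2 = 2/2 = 1.
(Structurally: 1 ring(s) + 0 π bond(s) = 1.)

1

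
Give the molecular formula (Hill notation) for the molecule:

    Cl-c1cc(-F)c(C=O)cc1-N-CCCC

C11H13ClFNO

Heavy atoms from the SMILES: 11 C, 1 Cl, 1 F, 1 N, 1 O.
Implicit hydrogens by atom environment:
  4 × C (aromatic): no H
  3 × C: 2 H each → 6
  2 × C (aromatic): 1 H each → 2
  1 × C: 3 H
  1 × C: 1 H
  1 × Cl: no H
  1 × F: no H
  1 × N: 1 H
  1 × O: no H
  Total hydrogens = 13.
Molecular formula: C11H13ClFNO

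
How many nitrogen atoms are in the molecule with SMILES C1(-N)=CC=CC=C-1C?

1

The symbol for nitrogen appears 1 time in the SMILES.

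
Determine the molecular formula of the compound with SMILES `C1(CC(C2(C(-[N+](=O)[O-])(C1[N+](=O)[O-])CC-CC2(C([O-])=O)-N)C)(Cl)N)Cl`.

C12H17Cl2N4O6-

Heavy atoms from the SMILES: 12 C, 2 Cl, 4 N, 6 O.
Implicit hydrogens by atom environment:
  5 × C: no H
  4 × C: 2 H each → 8
  3 × O: no H
  3 × O (charge -1): no H
  2 × C: 1 H each → 2
  2 × Cl: no H
  2 × N: 2 H each → 4
  2 × N (charge +1): no H
  1 × C: 3 H
  Total hydrogens = 17.
Net charge -1.
Molecular formula: C12H17Cl2N4O6-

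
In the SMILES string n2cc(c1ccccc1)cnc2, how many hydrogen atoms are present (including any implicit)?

8

Hydrogens are implicit in SMILES; fill each atom to its normal valence:
  8 × C (aromatic): 1 H each → 8
  2 × C (aromatic): no H
  2 × N (aromatic): no H
  Total hydrogens = 8.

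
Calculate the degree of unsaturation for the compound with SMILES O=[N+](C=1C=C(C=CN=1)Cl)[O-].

Molecular formula from the SMILES: C5H3ClN2O2.
DoU = (2C + 2 + N − H − X)/2 = (2·5 + 2 + 2 − 3 − 1)/2 = 10/2 = 5.
(Structurally: 1 ring(s) + 4 π bond(s) = 5.)

5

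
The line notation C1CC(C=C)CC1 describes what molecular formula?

Heavy atoms from the SMILES: 7 C.
Implicit hydrogens by atom environment:
  5 × C: 2 H each → 10
  2 × C: 1 H each → 2
  Total hydrogens = 12.
Molecular formula: C7H12

C7H12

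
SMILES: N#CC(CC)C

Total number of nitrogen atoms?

1

The symbol for nitrogen appears 1 time in the SMILES.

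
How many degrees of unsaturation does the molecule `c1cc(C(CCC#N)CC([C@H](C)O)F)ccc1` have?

6

Molecular formula from the SMILES: C14H18FNO.
DoU = (2C + 2 + N − H − X)/2 = (2·14 + 2 + 1 − 18 − 1)/2 = 12/2 = 6.
(Structurally: 1 ring(s) + 5 π bond(s) = 6.)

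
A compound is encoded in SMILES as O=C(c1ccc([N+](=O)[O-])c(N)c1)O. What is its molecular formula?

C7H6N2O4

Heavy atoms from the SMILES: 7 C, 2 N, 4 O.
Implicit hydrogens by atom environment:
  3 × C (aromatic): 1 H each → 3
  3 × C (aromatic): no H
  2 × O: no H
  1 × C: no H
  1 × N: 2 H
  1 × N (charge +1): no H
  1 × O: 1 H
  1 × O (charge -1): no H
  Total hydrogens = 6.
Molecular formula: C7H6N2O4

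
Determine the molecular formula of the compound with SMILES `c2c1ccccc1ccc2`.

C10H8

Heavy atoms from the SMILES: 10 C.
Implicit hydrogens by atom environment:
  8 × C (aromatic): 1 H each → 8
  2 × C (aromatic): no H
  Total hydrogens = 8.
Molecular formula: C10H8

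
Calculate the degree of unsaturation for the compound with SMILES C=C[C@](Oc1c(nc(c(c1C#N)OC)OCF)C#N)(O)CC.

Molecular formula from the SMILES: C14H14FN3O4.
DoU = (2C + 2 + N − H − X)/2 = (2·14 + 2 + 3 − 14 − 1)/2 = 18/2 = 9.
(Structurally: 1 ring(s) + 8 π bond(s) = 9.)

9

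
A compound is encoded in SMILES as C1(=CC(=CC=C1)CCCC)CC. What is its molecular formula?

Heavy atoms from the SMILES: 12 C.
Implicit hydrogens by atom environment:
  4 × C: 2 H each → 8
  4 × C (aromatic): 1 H each → 4
  2 × C: 3 H each → 6
  2 × C (aromatic): no H
  Total hydrogens = 18.
Molecular formula: C12H18

C12H18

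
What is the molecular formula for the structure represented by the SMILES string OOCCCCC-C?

Heavy atoms from the SMILES: 6 C, 2 O.
Implicit hydrogens by atom environment:
  5 × C: 2 H each → 10
  1 × C: 3 H
  1 × O: 1 H
  1 × O: no H
  Total hydrogens = 14.
Molecular formula: C6H14O2

C6H14O2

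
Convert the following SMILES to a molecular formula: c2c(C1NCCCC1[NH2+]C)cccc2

C12H19N2+

Heavy atoms from the SMILES: 12 C, 2 N.
Implicit hydrogens by atom environment:
  5 × C (aromatic): 1 H each → 5
  3 × C: 2 H each → 6
  2 × C: 1 H each → 2
  1 × C: 3 H
  1 × C (aromatic): no H
  1 × N (charge +1): 2 H
  1 × N: 1 H
  Total hydrogens = 19.
Net charge +1.
Molecular formula: C12H19N2+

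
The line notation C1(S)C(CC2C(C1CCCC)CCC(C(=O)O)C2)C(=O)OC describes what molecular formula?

C17H28O4S

Heavy atoms from the SMILES: 17 C, 4 O, 1 S.
Implicit hydrogens by atom environment:
  7 × C: 2 H each → 14
  6 × C: 1 H each → 6
  3 × O: no H
  2 × C: 3 H each → 6
  2 × C: no H
  1 × O: 1 H
  1 × S: 1 H
  Total hydrogens = 28.
Molecular formula: C17H28O4S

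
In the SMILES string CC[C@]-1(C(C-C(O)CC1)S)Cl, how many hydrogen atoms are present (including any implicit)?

15

Hydrogens are implicit in SMILES; fill each atom to its normal valence:
  4 × C: 2 H each → 8
  2 × C: 1 H each → 2
  1 × C: 3 H
  1 × C: no H
  1 × Cl: no H
  1 × O: 1 H
  1 × S: 1 H
  Total hydrogens = 15.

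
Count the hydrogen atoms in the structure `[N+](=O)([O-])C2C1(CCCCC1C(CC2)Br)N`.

Hydrogens are implicit in SMILES; fill each atom to its normal valence:
  6 × C: 2 H each → 12
  3 × C: 1 H each → 3
  1 × Br: no H
  1 × C: no H
  1 × N: 2 H
  1 × N (charge +1): no H
  1 × O: no H
  1 × O (charge -1): no H
  Total hydrogens = 17.

17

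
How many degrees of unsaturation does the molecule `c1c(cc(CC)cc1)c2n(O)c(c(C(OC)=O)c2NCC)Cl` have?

8

Molecular formula from the SMILES: C16H19ClN2O3.
DoU = (2C + 2 + N − H − X)/2 = (2·16 + 2 + 2 − 19 − 1)/2 = 16/2 = 8.
(Structurally: 2 ring(s) + 6 π bond(s) = 8.)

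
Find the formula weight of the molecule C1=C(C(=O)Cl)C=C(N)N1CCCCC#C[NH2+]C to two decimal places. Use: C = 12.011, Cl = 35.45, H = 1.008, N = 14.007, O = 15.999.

254.74

Molecular formula: C12H17ClN3O+.
M = 12×12.011 + 1×35.45 + 17×1.008 + 3×14.007 + 1×15.999 = 254.74 g/mol.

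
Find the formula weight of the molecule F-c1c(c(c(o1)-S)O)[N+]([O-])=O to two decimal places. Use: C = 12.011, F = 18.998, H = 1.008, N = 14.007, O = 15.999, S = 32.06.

179.12

Molecular formula: C4H2FNO4S.
M = 4×12.011 + 1×18.998 + 2×1.008 + 1×14.007 + 4×15.999 + 1×32.06 = 179.12 g/mol.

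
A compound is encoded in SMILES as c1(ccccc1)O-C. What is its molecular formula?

C7H8O

Heavy atoms from the SMILES: 7 C, 1 O.
Implicit hydrogens by atom environment:
  5 × C (aromatic): 1 H each → 5
  1 × C: 3 H
  1 × C (aromatic): no H
  1 × O: no H
  Total hydrogens = 8.
Molecular formula: C7H8O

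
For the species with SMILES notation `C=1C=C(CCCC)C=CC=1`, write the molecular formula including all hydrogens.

Heavy atoms from the SMILES: 10 C.
Implicit hydrogens by atom environment:
  5 × C (aromatic): 1 H each → 5
  3 × C: 2 H each → 6
  1 × C: 3 H
  1 × C (aromatic): no H
  Total hydrogens = 14.
Molecular formula: C10H14

C10H14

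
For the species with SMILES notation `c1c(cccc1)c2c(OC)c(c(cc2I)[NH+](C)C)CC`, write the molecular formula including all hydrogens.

Heavy atoms from the SMILES: 17 C, 1 I, 1 N, 1 O.
Implicit hydrogens by atom environment:
  6 × C (aromatic): 1 H each → 6
  6 × C (aromatic): no H
  4 × C: 3 H each → 12
  1 × C: 2 H
  1 × I: no H
  1 × N (charge +1): 1 H
  1 × O: no H
  Total hydrogens = 21.
Net charge +1.
Molecular formula: C17H21INO+

C17H21INO+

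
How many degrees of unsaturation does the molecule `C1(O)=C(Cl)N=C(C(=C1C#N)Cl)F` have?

Molecular formula from the SMILES: C6HCl2FN2O.
DoU = (2C + 2 + N − H − X)/2 = (2·6 + 2 + 2 − 1 − 3)/2 = 12/2 = 6.
(Structurally: 1 ring(s) + 5 π bond(s) = 6.)

6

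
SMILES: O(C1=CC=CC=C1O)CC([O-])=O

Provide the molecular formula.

C8H7O4-

Heavy atoms from the SMILES: 8 C, 4 O.
Implicit hydrogens by atom environment:
  4 × C (aromatic): 1 H each → 4
  2 × C (aromatic): no H
  2 × O: no H
  1 × C: 2 H
  1 × C: no H
  1 × O: 1 H
  1 × O (charge -1): no H
  Total hydrogens = 7.
Net charge -1.
Molecular formula: C8H7O4-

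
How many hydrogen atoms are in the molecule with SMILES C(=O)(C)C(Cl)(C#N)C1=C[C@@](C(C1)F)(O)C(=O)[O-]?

8

Hydrogens are implicit in SMILES; fill each atom to its normal valence:
  6 × C: no H
  2 × C: 1 H each → 2
  2 × O: no H
  1 × C: 3 H
  1 × C: 2 H
  1 × Cl: no H
  1 × F: no H
  1 × N: no H
  1 × O: 1 H
  1 × O (charge -1): no H
  Total hydrogens = 8.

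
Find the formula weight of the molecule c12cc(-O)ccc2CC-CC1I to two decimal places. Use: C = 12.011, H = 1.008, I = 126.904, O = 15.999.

274.10

Molecular formula: C10H11IO.
M = 10×12.011 + 11×1.008 + 1×126.904 + 1×15.999 = 274.10 g/mol.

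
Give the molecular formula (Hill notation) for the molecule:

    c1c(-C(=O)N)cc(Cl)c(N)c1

Heavy atoms from the SMILES: 7 C, 1 Cl, 2 N, 1 O.
Implicit hydrogens by atom environment:
  3 × C (aromatic): 1 H each → 3
  3 × C (aromatic): no H
  2 × N: 2 H each → 4
  1 × C: no H
  1 × Cl: no H
  1 × O: no H
  Total hydrogens = 7.
Molecular formula: C7H7ClN2O

C7H7ClN2O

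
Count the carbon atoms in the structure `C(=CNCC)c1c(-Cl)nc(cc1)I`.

The symbol for carbon appears 9 times in the SMILES. Lowercase c denotes aromatic carbon and counts toward C.

9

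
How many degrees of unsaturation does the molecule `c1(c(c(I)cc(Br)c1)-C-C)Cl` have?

4

Molecular formula from the SMILES: C8H7BrClI.
DoU = (2C + 2 + N − H − X)/2 = (2·8 + 2 + 0 − 7 − 3)/2 = 8/2 = 4.
(Structurally: 1 ring(s) + 3 π bond(s) = 4.)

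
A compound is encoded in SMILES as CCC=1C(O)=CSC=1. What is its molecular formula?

Heavy atoms from the SMILES: 6 C, 1 O, 1 S.
Implicit hydrogens by atom environment:
  2 × C (aromatic): 1 H each → 2
  2 × C (aromatic): no H
  1 × C: 3 H
  1 × C: 2 H
  1 × O: 1 H
  1 × S (aromatic): no H
  Total hydrogens = 8.
Molecular formula: C6H8OS

C6H8OS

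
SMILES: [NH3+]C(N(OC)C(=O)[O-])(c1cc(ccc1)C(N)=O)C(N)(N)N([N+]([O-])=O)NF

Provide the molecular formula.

Heavy atoms from the SMILES: 11 C, 1 F, 8 N, 6 O.
Implicit hydrogens by atom environment:
  4 × C (aromatic): 1 H each → 4
  4 × C: no H
  4 × O: no H
  3 × N: 2 H each → 6
  2 × C (aromatic): no H
  2 × N: no H
  2 × O (charge -1): no H
  1 × C: 3 H
  1 × F: no H
  1 × N (charge +1): 3 H
  1 × N: 1 H
  1 × N (charge +1): no H
  Total hydrogens = 17.
Molecular formula: C11H17FN8O6

C11H17FN8O6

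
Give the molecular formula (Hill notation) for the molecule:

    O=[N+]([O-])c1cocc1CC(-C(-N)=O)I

C7H7IN2O4

Heavy atoms from the SMILES: 7 C, 1 I, 2 N, 4 O.
Implicit hydrogens by atom environment:
  2 × C (aromatic): 1 H each → 2
  2 × C (aromatic): no H
  2 × O: no H
  1 × C: 2 H
  1 × C: 1 H
  1 × C: no H
  1 × I: no H
  1 × N: 2 H
  1 × N (charge +1): no H
  1 × O (aromatic): no H
  1 × O (charge -1): no H
  Total hydrogens = 7.
Molecular formula: C7H7IN2O4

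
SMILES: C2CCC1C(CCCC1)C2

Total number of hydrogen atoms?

18

Hydrogens are implicit in SMILES; fill each atom to its normal valence:
  8 × C: 2 H each → 16
  2 × C: 1 H each → 2
  Total hydrogens = 18.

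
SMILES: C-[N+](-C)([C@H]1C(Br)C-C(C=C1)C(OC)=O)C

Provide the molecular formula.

C11H19BrNO2+

Heavy atoms from the SMILES: 1 Br, 11 C, 1 N, 2 O.
Implicit hydrogens by atom environment:
  5 × C: 1 H each → 5
  4 × C: 3 H each → 12
  2 × O: no H
  1 × Br: no H
  1 × C: 2 H
  1 × C: no H
  1 × N (charge +1): no H
  Total hydrogens = 19.
Net charge +1.
Molecular formula: C11H19BrNO2+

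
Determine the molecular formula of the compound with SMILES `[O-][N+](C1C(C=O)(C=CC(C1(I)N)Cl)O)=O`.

C7H8ClIN2O4

Heavy atoms from the SMILES: 7 C, 1 Cl, 1 I, 2 N, 4 O.
Implicit hydrogens by atom environment:
  5 × C: 1 H each → 5
  2 × C: no H
  2 × O: no H
  1 × Cl: no H
  1 × I: no H
  1 × N: 2 H
  1 × N (charge +1): no H
  1 × O: 1 H
  1 × O (charge -1): no H
  Total hydrogens = 8.
Molecular formula: C7H8ClIN2O4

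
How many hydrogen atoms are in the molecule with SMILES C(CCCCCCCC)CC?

24

Hydrogens are implicit in SMILES; fill each atom to its normal valence:
  9 × C: 2 H each → 18
  2 × C: 3 H each → 6
  Total hydrogens = 24.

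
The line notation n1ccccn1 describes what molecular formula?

Heavy atoms from the SMILES: 4 C, 2 N.
Implicit hydrogens by atom environment:
  4 × C (aromatic): 1 H each → 4
  2 × N (aromatic): no H
  Total hydrogens = 4.
Molecular formula: C4H4N2

C4H4N2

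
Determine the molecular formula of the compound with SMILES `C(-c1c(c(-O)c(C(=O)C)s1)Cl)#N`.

C7H4ClNO2S

Heavy atoms from the SMILES: 7 C, 1 Cl, 1 N, 2 O, 1 S.
Implicit hydrogens by atom environment:
  4 × C (aromatic): no H
  2 × C: no H
  1 × C: 3 H
  1 × Cl: no H
  1 × N: no H
  1 × O: 1 H
  1 × O: no H
  1 × S (aromatic): no H
  Total hydrogens = 4.
Molecular formula: C7H4ClNO2S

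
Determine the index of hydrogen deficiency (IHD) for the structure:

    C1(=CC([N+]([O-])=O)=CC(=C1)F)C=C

6

Molecular formula from the SMILES: C8H6FNO2.
DoU = (2C + 2 + N − H − X)/2 = (2·8 + 2 + 1 − 6 − 1)/2 = 12/2 = 6.
(Structurally: 1 ring(s) + 5 π bond(s) = 6.)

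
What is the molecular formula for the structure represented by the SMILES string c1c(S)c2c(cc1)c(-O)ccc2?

C10H8OS

Heavy atoms from the SMILES: 10 C, 1 O, 1 S.
Implicit hydrogens by atom environment:
  6 × C (aromatic): 1 H each → 6
  4 × C (aromatic): no H
  1 × O: 1 H
  1 × S: 1 H
  Total hydrogens = 8.
Molecular formula: C10H8OS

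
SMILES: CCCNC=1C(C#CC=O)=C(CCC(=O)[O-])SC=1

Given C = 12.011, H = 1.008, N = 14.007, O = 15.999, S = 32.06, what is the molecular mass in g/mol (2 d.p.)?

Molecular formula: C13H14NO3S-.
M = 13×12.011 + 14×1.008 + 1×14.007 + 3×15.999 + 1×32.06 = 264.32 g/mol.

264.32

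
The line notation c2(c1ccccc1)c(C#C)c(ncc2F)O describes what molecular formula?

C13H8FNO

Heavy atoms from the SMILES: 13 C, 1 F, 1 N, 1 O.
Implicit hydrogens by atom environment:
  6 × C (aromatic): 1 H each → 6
  5 × C (aromatic): no H
  1 × C: 1 H
  1 × C: no H
  1 × F: no H
  1 × N (aromatic): no H
  1 × O: 1 H
  Total hydrogens = 8.
Molecular formula: C13H8FNO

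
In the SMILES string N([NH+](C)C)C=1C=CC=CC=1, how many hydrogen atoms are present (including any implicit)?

13

Hydrogens are implicit in SMILES; fill each atom to its normal valence:
  5 × C (aromatic): 1 H each → 5
  2 × C: 3 H each → 6
  1 × C (aromatic): no H
  1 × N: 1 H
  1 × N (charge +1): 1 H
  Total hydrogens = 13.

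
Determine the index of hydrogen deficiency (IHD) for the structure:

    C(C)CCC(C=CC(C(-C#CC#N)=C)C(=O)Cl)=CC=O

9

Molecular formula from the SMILES: C16H16ClNO2.
DoU = (2C + 2 + N − H − X)/2 = (2·16 + 2 + 1 − 16 − 1)/2 = 18/2 = 9.
(Structurally: 0 ring(s) + 9 π bond(s) = 9.)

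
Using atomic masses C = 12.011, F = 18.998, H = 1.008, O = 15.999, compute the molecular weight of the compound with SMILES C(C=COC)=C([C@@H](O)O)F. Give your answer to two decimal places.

148.13

Molecular formula: C6H9FO3.
M = 6×12.011 + 1×18.998 + 9×1.008 + 3×15.999 = 148.13 g/mol.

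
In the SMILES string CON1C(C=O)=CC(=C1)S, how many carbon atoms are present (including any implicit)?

6

The symbol for carbon appears 6 times in the SMILES.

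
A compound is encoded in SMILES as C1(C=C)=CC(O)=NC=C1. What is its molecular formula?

C7H7NO

Heavy atoms from the SMILES: 7 C, 1 N, 1 O.
Implicit hydrogens by atom environment:
  3 × C (aromatic): 1 H each → 3
  2 × C (aromatic): no H
  1 × C: 2 H
  1 × C: 1 H
  1 × N (aromatic): no H
  1 × O: 1 H
  Total hydrogens = 7.
Molecular formula: C7H7NO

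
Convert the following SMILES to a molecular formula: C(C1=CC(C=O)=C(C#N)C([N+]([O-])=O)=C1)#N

C9H3N3O3

Heavy atoms from the SMILES: 9 C, 3 N, 3 O.
Implicit hydrogens by atom environment:
  4 × C (aromatic): no H
  2 × C (aromatic): 1 H each → 2
  2 × C: no H
  2 × N: no H
  2 × O: no H
  1 × C: 1 H
  1 × N (charge +1): no H
  1 × O (charge -1): no H
  Total hydrogens = 3.
Molecular formula: C9H3N3O3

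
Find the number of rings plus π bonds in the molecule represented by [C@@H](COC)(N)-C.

0

Molecular formula from the SMILES: C4H11NO.
DoU = (2C + 2 + N − H − X)/2 = (2·4 + 2 + 1 − 11 − 0)/2 = 0/2 = 0.
(Structurally: 0 ring(s) + 0 π bond(s) = 0.)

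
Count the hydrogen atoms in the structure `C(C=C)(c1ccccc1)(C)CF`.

Hydrogens are implicit in SMILES; fill each atom to its normal valence:
  5 × C (aromatic): 1 H each → 5
  2 × C: 2 H each → 4
  1 × C: 3 H
  1 × C: 1 H
  1 × C: no H
  1 × C (aromatic): no H
  1 × F: no H
  Total hydrogens = 13.

13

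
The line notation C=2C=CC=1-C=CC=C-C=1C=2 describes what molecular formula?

C10H8

Heavy atoms from the SMILES: 10 C.
Implicit hydrogens by atom environment:
  8 × C (aromatic): 1 H each → 8
  2 × C (aromatic): no H
  Total hydrogens = 8.
Molecular formula: C10H8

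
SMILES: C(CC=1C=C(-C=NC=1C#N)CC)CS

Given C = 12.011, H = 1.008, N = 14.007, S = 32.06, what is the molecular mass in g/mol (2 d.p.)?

206.31

Molecular formula: C11H14N2S.
M = 11×12.011 + 14×1.008 + 2×14.007 + 1×32.06 = 206.31 g/mol.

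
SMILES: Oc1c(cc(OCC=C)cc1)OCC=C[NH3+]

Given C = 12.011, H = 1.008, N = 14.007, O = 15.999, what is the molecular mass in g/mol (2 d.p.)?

Molecular formula: C12H16NO3+.
M = 12×12.011 + 16×1.008 + 1×14.007 + 3×15.999 = 222.26 g/mol.

222.26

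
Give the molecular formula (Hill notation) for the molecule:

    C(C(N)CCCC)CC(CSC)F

Heavy atoms from the SMILES: 10 C, 1 F, 1 N, 1 S.
Implicit hydrogens by atom environment:
  6 × C: 2 H each → 12
  2 × C: 3 H each → 6
  2 × C: 1 H each → 2
  1 × F: no H
  1 × N: 2 H
  1 × S: no H
  Total hydrogens = 22.
Molecular formula: C10H22FNS

C10H22FNS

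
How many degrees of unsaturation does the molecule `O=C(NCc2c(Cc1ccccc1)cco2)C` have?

Molecular formula from the SMILES: C14H15NO2.
DoU = (2C + 2 + N − H − X)/2 = (2·14 + 2 + 1 − 15 − 0)/2 = 16/2 = 8.
(Structurally: 2 ring(s) + 6 π bond(s) = 8.)

8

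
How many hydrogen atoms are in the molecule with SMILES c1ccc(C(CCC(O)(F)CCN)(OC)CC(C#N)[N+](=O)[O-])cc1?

22

Hydrogens are implicit in SMILES; fill each atom to its normal valence:
  5 × C: 2 H each → 10
  5 × C (aromatic): 1 H each → 5
  3 × C: no H
  2 × O: no H
  1 × C: 3 H
  1 × C: 1 H
  1 × C (aromatic): no H
  1 × F: no H
  1 × N: 2 H
  1 × N: no H
  1 × N (charge +1): no H
  1 × O: 1 H
  1 × O (charge -1): no H
  Total hydrogens = 22.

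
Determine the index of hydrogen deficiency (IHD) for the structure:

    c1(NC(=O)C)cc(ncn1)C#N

7

Molecular formula from the SMILES: C7H6N4O.
DoU = (2C + 2 + N − H − X)/2 = (2·7 + 2 + 4 − 6 − 0)/2 = 14/2 = 7.
(Structurally: 1 ring(s) + 6 π bond(s) = 7.)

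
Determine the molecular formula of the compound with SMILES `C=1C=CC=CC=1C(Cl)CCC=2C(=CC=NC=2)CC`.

Heavy atoms from the SMILES: 16 C, 1 Cl, 1 N.
Implicit hydrogens by atom environment:
  8 × C (aromatic): 1 H each → 8
  3 × C: 2 H each → 6
  3 × C (aromatic): no H
  1 × C: 3 H
  1 × C: 1 H
  1 × Cl: no H
  1 × N (aromatic): no H
  Total hydrogens = 18.
Molecular formula: C16H18ClN

C16H18ClN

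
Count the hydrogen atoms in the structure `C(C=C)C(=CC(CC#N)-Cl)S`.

Hydrogens are implicit in SMILES; fill each atom to its normal valence:
  3 × C: 2 H each → 6
  3 × C: 1 H each → 3
  2 × C: no H
  1 × Cl: no H
  1 × N: no H
  1 × S: 1 H
  Total hydrogens = 10.

10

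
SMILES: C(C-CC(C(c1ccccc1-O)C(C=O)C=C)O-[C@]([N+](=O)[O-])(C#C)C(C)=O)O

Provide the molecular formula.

Heavy atoms from the SMILES: 20 C, 1 N, 7 O.
Implicit hydrogens by atom environment:
  6 × C: 1 H each → 6
  4 × C: 2 H each → 8
  4 × C (aromatic): 1 H each → 4
  4 × O: no H
  3 × C: no H
  2 × C (aromatic): no H
  2 × O: 1 H each → 2
  1 × C: 3 H
  1 × N (charge +1): no H
  1 × O (charge -1): no H
  Total hydrogens = 23.
Molecular formula: C20H23NO7

C20H23NO7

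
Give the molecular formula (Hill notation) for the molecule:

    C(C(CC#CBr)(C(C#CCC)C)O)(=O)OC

Heavy atoms from the SMILES: 1 Br, 12 C, 3 O.
Implicit hydrogens by atom environment:
  6 × C: no H
  3 × C: 3 H each → 9
  2 × C: 2 H each → 4
  2 × O: no H
  1 × Br: no H
  1 × C: 1 H
  1 × O: 1 H
  Total hydrogens = 15.
Molecular formula: C12H15BrO3

C12H15BrO3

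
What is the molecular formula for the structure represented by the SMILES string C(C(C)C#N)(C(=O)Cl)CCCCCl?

C9H13Cl2NO

Heavy atoms from the SMILES: 9 C, 2 Cl, 1 N, 1 O.
Implicit hydrogens by atom environment:
  4 × C: 2 H each → 8
  2 × C: 1 H each → 2
  2 × C: no H
  2 × Cl: no H
  1 × C: 3 H
  1 × N: no H
  1 × O: no H
  Total hydrogens = 13.
Molecular formula: C9H13Cl2NO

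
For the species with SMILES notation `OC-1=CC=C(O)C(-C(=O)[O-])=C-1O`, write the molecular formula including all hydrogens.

C7H5O5-

Heavy atoms from the SMILES: 7 C, 5 O.
Implicit hydrogens by atom environment:
  4 × C (aromatic): no H
  3 × O: 1 H each → 3
  2 × C (aromatic): 1 H each → 2
  1 × C: no H
  1 × O: no H
  1 × O (charge -1): no H
  Total hydrogens = 5.
Net charge -1.
Molecular formula: C7H5O5-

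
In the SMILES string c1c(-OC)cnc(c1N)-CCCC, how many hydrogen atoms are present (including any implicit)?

16

Hydrogens are implicit in SMILES; fill each atom to its normal valence:
  3 × C: 2 H each → 6
  3 × C (aromatic): no H
  2 × C: 3 H each → 6
  2 × C (aromatic): 1 H each → 2
  1 × N: 2 H
  1 × N (aromatic): no H
  1 × O: no H
  Total hydrogens = 16.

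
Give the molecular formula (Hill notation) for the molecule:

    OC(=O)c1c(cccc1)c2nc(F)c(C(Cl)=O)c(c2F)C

Heavy atoms from the SMILES: 14 C, 1 Cl, 2 F, 1 N, 3 O.
Implicit hydrogens by atom environment:
  7 × C (aromatic): no H
  4 × C (aromatic): 1 H each → 4
  2 × C: no H
  2 × F: no H
  2 × O: no H
  1 × C: 3 H
  1 × Cl: no H
  1 × N (aromatic): no H
  1 × O: 1 H
  Total hydrogens = 8.
Molecular formula: C14H8ClF2NO3

C14H8ClF2NO3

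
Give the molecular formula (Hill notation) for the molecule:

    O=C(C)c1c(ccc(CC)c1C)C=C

C13H16O

Heavy atoms from the SMILES: 13 C, 1 O.
Implicit hydrogens by atom environment:
  4 × C (aromatic): no H
  3 × C: 3 H each → 9
  2 × C: 2 H each → 4
  2 × C (aromatic): 1 H each → 2
  1 × C: 1 H
  1 × C: no H
  1 × O: no H
  Total hydrogens = 16.
Molecular formula: C13H16O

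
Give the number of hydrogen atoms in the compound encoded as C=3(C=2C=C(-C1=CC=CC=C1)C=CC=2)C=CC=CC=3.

14

Hydrogens are implicit in SMILES; fill each atom to its normal valence:
  14 × C (aromatic): 1 H each → 14
  4 × C (aromatic): no H
  Total hydrogens = 14.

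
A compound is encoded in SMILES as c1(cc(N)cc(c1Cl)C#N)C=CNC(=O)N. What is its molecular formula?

C10H9ClN4O

Heavy atoms from the SMILES: 10 C, 1 Cl, 4 N, 1 O.
Implicit hydrogens by atom environment:
  4 × C (aromatic): no H
  2 × C (aromatic): 1 H each → 2
  2 × C: 1 H each → 2
  2 × C: no H
  2 × N: 2 H each → 4
  1 × Cl: no H
  1 × N: 1 H
  1 × N: no H
  1 × O: no H
  Total hydrogens = 9.
Molecular formula: C10H9ClN4O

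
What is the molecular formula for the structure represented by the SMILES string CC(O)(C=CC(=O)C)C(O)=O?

Heavy atoms from the SMILES: 7 C, 4 O.
Implicit hydrogens by atom environment:
  3 × C: no H
  2 × C: 3 H each → 6
  2 × C: 1 H each → 2
  2 × O: 1 H each → 2
  2 × O: no H
  Total hydrogens = 10.
Molecular formula: C7H10O4

C7H10O4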